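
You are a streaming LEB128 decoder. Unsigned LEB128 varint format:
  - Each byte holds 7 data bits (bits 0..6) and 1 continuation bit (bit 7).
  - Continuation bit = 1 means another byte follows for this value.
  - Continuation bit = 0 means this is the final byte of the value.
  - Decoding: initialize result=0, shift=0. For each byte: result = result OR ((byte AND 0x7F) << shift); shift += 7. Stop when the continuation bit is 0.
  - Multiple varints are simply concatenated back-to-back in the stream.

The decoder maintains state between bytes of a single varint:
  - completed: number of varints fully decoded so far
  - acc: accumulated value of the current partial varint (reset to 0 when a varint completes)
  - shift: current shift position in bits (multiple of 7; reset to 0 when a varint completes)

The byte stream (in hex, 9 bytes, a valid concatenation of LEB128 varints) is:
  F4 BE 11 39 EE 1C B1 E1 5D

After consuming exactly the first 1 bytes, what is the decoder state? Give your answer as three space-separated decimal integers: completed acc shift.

Answer: 0 116 7

Derivation:
byte[0]=0xF4 cont=1 payload=0x74: acc |= 116<<0 -> completed=0 acc=116 shift=7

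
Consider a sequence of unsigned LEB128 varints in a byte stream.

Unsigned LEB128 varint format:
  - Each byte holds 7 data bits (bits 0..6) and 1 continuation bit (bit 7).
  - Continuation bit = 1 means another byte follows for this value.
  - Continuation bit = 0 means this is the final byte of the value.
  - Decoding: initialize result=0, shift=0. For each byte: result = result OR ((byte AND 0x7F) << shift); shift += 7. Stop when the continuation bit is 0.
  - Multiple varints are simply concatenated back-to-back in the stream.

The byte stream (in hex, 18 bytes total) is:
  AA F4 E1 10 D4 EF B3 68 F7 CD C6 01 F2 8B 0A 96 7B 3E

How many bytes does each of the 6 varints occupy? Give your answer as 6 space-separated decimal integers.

  byte[0]=0xAA cont=1 payload=0x2A=42: acc |= 42<<0 -> acc=42 shift=7
  byte[1]=0xF4 cont=1 payload=0x74=116: acc |= 116<<7 -> acc=14890 shift=14
  byte[2]=0xE1 cont=1 payload=0x61=97: acc |= 97<<14 -> acc=1604138 shift=21
  byte[3]=0x10 cont=0 payload=0x10=16: acc |= 16<<21 -> acc=35158570 shift=28 [end]
Varint 1: bytes[0:4] = AA F4 E1 10 -> value 35158570 (4 byte(s))
  byte[4]=0xD4 cont=1 payload=0x54=84: acc |= 84<<0 -> acc=84 shift=7
  byte[5]=0xEF cont=1 payload=0x6F=111: acc |= 111<<7 -> acc=14292 shift=14
  byte[6]=0xB3 cont=1 payload=0x33=51: acc |= 51<<14 -> acc=849876 shift=21
  byte[7]=0x68 cont=0 payload=0x68=104: acc |= 104<<21 -> acc=218953684 shift=28 [end]
Varint 2: bytes[4:8] = D4 EF B3 68 -> value 218953684 (4 byte(s))
  byte[8]=0xF7 cont=1 payload=0x77=119: acc |= 119<<0 -> acc=119 shift=7
  byte[9]=0xCD cont=1 payload=0x4D=77: acc |= 77<<7 -> acc=9975 shift=14
  byte[10]=0xC6 cont=1 payload=0x46=70: acc |= 70<<14 -> acc=1156855 shift=21
  byte[11]=0x01 cont=0 payload=0x01=1: acc |= 1<<21 -> acc=3254007 shift=28 [end]
Varint 3: bytes[8:12] = F7 CD C6 01 -> value 3254007 (4 byte(s))
  byte[12]=0xF2 cont=1 payload=0x72=114: acc |= 114<<0 -> acc=114 shift=7
  byte[13]=0x8B cont=1 payload=0x0B=11: acc |= 11<<7 -> acc=1522 shift=14
  byte[14]=0x0A cont=0 payload=0x0A=10: acc |= 10<<14 -> acc=165362 shift=21 [end]
Varint 4: bytes[12:15] = F2 8B 0A -> value 165362 (3 byte(s))
  byte[15]=0x96 cont=1 payload=0x16=22: acc |= 22<<0 -> acc=22 shift=7
  byte[16]=0x7B cont=0 payload=0x7B=123: acc |= 123<<7 -> acc=15766 shift=14 [end]
Varint 5: bytes[15:17] = 96 7B -> value 15766 (2 byte(s))
  byte[17]=0x3E cont=0 payload=0x3E=62: acc |= 62<<0 -> acc=62 shift=7 [end]
Varint 6: bytes[17:18] = 3E -> value 62 (1 byte(s))

Answer: 4 4 4 3 2 1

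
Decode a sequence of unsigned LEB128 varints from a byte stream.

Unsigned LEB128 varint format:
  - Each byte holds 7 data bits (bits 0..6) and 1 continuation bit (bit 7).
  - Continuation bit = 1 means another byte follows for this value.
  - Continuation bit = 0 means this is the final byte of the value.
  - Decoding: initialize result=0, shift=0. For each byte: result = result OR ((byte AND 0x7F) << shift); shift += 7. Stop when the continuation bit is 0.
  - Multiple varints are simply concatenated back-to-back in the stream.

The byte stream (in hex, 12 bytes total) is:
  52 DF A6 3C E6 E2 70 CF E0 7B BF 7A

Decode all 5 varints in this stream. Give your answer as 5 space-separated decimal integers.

  byte[0]=0x52 cont=0 payload=0x52=82: acc |= 82<<0 -> acc=82 shift=7 [end]
Varint 1: bytes[0:1] = 52 -> value 82 (1 byte(s))
  byte[1]=0xDF cont=1 payload=0x5F=95: acc |= 95<<0 -> acc=95 shift=7
  byte[2]=0xA6 cont=1 payload=0x26=38: acc |= 38<<7 -> acc=4959 shift=14
  byte[3]=0x3C cont=0 payload=0x3C=60: acc |= 60<<14 -> acc=987999 shift=21 [end]
Varint 2: bytes[1:4] = DF A6 3C -> value 987999 (3 byte(s))
  byte[4]=0xE6 cont=1 payload=0x66=102: acc |= 102<<0 -> acc=102 shift=7
  byte[5]=0xE2 cont=1 payload=0x62=98: acc |= 98<<7 -> acc=12646 shift=14
  byte[6]=0x70 cont=0 payload=0x70=112: acc |= 112<<14 -> acc=1847654 shift=21 [end]
Varint 3: bytes[4:7] = E6 E2 70 -> value 1847654 (3 byte(s))
  byte[7]=0xCF cont=1 payload=0x4F=79: acc |= 79<<0 -> acc=79 shift=7
  byte[8]=0xE0 cont=1 payload=0x60=96: acc |= 96<<7 -> acc=12367 shift=14
  byte[9]=0x7B cont=0 payload=0x7B=123: acc |= 123<<14 -> acc=2027599 shift=21 [end]
Varint 4: bytes[7:10] = CF E0 7B -> value 2027599 (3 byte(s))
  byte[10]=0xBF cont=1 payload=0x3F=63: acc |= 63<<0 -> acc=63 shift=7
  byte[11]=0x7A cont=0 payload=0x7A=122: acc |= 122<<7 -> acc=15679 shift=14 [end]
Varint 5: bytes[10:12] = BF 7A -> value 15679 (2 byte(s))

Answer: 82 987999 1847654 2027599 15679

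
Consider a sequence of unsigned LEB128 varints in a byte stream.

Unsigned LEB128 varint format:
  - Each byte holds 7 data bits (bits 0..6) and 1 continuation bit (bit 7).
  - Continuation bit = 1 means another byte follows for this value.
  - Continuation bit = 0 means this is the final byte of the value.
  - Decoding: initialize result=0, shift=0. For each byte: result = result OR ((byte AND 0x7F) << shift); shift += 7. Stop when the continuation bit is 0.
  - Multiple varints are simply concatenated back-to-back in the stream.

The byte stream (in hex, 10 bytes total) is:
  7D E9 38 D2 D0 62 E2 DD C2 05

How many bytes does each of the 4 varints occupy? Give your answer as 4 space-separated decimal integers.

Answer: 1 2 3 4

Derivation:
  byte[0]=0x7D cont=0 payload=0x7D=125: acc |= 125<<0 -> acc=125 shift=7 [end]
Varint 1: bytes[0:1] = 7D -> value 125 (1 byte(s))
  byte[1]=0xE9 cont=1 payload=0x69=105: acc |= 105<<0 -> acc=105 shift=7
  byte[2]=0x38 cont=0 payload=0x38=56: acc |= 56<<7 -> acc=7273 shift=14 [end]
Varint 2: bytes[1:3] = E9 38 -> value 7273 (2 byte(s))
  byte[3]=0xD2 cont=1 payload=0x52=82: acc |= 82<<0 -> acc=82 shift=7
  byte[4]=0xD0 cont=1 payload=0x50=80: acc |= 80<<7 -> acc=10322 shift=14
  byte[5]=0x62 cont=0 payload=0x62=98: acc |= 98<<14 -> acc=1615954 shift=21 [end]
Varint 3: bytes[3:6] = D2 D0 62 -> value 1615954 (3 byte(s))
  byte[6]=0xE2 cont=1 payload=0x62=98: acc |= 98<<0 -> acc=98 shift=7
  byte[7]=0xDD cont=1 payload=0x5D=93: acc |= 93<<7 -> acc=12002 shift=14
  byte[8]=0xC2 cont=1 payload=0x42=66: acc |= 66<<14 -> acc=1093346 shift=21
  byte[9]=0x05 cont=0 payload=0x05=5: acc |= 5<<21 -> acc=11579106 shift=28 [end]
Varint 4: bytes[6:10] = E2 DD C2 05 -> value 11579106 (4 byte(s))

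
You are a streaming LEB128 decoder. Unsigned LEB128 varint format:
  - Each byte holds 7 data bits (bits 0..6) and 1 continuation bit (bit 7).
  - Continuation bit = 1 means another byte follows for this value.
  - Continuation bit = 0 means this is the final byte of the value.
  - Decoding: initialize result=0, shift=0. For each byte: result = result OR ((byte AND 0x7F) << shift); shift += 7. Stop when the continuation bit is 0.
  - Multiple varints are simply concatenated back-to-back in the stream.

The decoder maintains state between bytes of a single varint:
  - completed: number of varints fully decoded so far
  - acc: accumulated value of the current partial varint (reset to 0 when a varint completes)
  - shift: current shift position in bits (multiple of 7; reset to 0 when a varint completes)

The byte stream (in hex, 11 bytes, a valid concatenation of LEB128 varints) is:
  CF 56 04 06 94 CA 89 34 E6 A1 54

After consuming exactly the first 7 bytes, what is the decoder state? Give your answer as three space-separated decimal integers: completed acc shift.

byte[0]=0xCF cont=1 payload=0x4F: acc |= 79<<0 -> completed=0 acc=79 shift=7
byte[1]=0x56 cont=0 payload=0x56: varint #1 complete (value=11087); reset -> completed=1 acc=0 shift=0
byte[2]=0x04 cont=0 payload=0x04: varint #2 complete (value=4); reset -> completed=2 acc=0 shift=0
byte[3]=0x06 cont=0 payload=0x06: varint #3 complete (value=6); reset -> completed=3 acc=0 shift=0
byte[4]=0x94 cont=1 payload=0x14: acc |= 20<<0 -> completed=3 acc=20 shift=7
byte[5]=0xCA cont=1 payload=0x4A: acc |= 74<<7 -> completed=3 acc=9492 shift=14
byte[6]=0x89 cont=1 payload=0x09: acc |= 9<<14 -> completed=3 acc=156948 shift=21

Answer: 3 156948 21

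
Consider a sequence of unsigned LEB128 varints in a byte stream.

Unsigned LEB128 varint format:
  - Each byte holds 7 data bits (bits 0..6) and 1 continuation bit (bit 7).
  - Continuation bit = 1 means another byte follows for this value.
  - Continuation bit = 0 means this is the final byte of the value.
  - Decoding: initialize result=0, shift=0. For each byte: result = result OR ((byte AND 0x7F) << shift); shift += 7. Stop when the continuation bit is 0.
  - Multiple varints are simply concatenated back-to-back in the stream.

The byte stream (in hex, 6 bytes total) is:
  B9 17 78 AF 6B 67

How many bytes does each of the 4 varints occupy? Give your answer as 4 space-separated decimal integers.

Answer: 2 1 2 1

Derivation:
  byte[0]=0xB9 cont=1 payload=0x39=57: acc |= 57<<0 -> acc=57 shift=7
  byte[1]=0x17 cont=0 payload=0x17=23: acc |= 23<<7 -> acc=3001 shift=14 [end]
Varint 1: bytes[0:2] = B9 17 -> value 3001 (2 byte(s))
  byte[2]=0x78 cont=0 payload=0x78=120: acc |= 120<<0 -> acc=120 shift=7 [end]
Varint 2: bytes[2:3] = 78 -> value 120 (1 byte(s))
  byte[3]=0xAF cont=1 payload=0x2F=47: acc |= 47<<0 -> acc=47 shift=7
  byte[4]=0x6B cont=0 payload=0x6B=107: acc |= 107<<7 -> acc=13743 shift=14 [end]
Varint 3: bytes[3:5] = AF 6B -> value 13743 (2 byte(s))
  byte[5]=0x67 cont=0 payload=0x67=103: acc |= 103<<0 -> acc=103 shift=7 [end]
Varint 4: bytes[5:6] = 67 -> value 103 (1 byte(s))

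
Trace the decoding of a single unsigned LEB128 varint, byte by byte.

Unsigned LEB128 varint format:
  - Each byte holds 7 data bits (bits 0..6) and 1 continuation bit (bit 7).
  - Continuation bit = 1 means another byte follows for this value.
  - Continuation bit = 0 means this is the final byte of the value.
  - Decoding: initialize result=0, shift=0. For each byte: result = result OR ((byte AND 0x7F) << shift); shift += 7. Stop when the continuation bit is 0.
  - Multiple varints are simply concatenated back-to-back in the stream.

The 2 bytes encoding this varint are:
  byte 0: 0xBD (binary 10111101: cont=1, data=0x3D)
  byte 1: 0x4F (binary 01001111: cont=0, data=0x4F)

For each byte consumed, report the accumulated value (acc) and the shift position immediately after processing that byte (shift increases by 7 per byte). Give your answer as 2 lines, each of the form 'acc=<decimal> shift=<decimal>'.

Answer: acc=61 shift=7
acc=10173 shift=14

Derivation:
byte 0=0xBD: payload=0x3D=61, contrib = 61<<0 = 61; acc -> 61, shift -> 7
byte 1=0x4F: payload=0x4F=79, contrib = 79<<7 = 10112; acc -> 10173, shift -> 14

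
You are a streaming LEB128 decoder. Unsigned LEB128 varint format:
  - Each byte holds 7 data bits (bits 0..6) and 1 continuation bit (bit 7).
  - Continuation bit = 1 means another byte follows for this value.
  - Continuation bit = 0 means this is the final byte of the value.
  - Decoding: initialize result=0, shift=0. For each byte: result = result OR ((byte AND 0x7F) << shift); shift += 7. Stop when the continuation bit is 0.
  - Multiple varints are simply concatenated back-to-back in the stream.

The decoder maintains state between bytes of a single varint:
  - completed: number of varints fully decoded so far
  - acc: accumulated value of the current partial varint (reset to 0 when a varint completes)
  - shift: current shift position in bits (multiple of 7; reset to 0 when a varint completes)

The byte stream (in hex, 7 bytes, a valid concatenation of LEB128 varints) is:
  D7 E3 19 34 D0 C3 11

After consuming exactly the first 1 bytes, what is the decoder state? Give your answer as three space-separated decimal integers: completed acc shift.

Answer: 0 87 7

Derivation:
byte[0]=0xD7 cont=1 payload=0x57: acc |= 87<<0 -> completed=0 acc=87 shift=7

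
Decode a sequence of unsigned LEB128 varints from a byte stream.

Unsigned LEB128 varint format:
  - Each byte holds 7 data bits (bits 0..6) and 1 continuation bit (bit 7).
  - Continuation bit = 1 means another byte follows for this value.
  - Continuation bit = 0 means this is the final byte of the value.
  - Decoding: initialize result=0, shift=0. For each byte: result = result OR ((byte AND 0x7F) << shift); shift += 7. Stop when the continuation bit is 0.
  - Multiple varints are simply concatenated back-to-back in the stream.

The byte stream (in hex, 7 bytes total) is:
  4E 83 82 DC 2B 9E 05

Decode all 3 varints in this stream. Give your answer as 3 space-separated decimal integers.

  byte[0]=0x4E cont=0 payload=0x4E=78: acc |= 78<<0 -> acc=78 shift=7 [end]
Varint 1: bytes[0:1] = 4E -> value 78 (1 byte(s))
  byte[1]=0x83 cont=1 payload=0x03=3: acc |= 3<<0 -> acc=3 shift=7
  byte[2]=0x82 cont=1 payload=0x02=2: acc |= 2<<7 -> acc=259 shift=14
  byte[3]=0xDC cont=1 payload=0x5C=92: acc |= 92<<14 -> acc=1507587 shift=21
  byte[4]=0x2B cont=0 payload=0x2B=43: acc |= 43<<21 -> acc=91685123 shift=28 [end]
Varint 2: bytes[1:5] = 83 82 DC 2B -> value 91685123 (4 byte(s))
  byte[5]=0x9E cont=1 payload=0x1E=30: acc |= 30<<0 -> acc=30 shift=7
  byte[6]=0x05 cont=0 payload=0x05=5: acc |= 5<<7 -> acc=670 shift=14 [end]
Varint 3: bytes[5:7] = 9E 05 -> value 670 (2 byte(s))

Answer: 78 91685123 670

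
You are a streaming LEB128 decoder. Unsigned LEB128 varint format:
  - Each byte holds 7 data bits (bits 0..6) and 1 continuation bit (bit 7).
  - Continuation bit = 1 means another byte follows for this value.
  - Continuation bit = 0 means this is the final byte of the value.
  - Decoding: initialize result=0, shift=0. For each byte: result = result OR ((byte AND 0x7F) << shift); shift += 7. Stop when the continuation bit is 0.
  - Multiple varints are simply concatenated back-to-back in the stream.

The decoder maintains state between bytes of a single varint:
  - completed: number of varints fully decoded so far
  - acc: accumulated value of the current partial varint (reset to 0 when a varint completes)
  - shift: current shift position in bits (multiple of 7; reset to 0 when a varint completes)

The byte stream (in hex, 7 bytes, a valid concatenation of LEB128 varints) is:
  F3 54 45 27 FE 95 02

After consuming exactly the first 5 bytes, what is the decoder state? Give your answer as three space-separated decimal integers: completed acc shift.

Answer: 3 126 7

Derivation:
byte[0]=0xF3 cont=1 payload=0x73: acc |= 115<<0 -> completed=0 acc=115 shift=7
byte[1]=0x54 cont=0 payload=0x54: varint #1 complete (value=10867); reset -> completed=1 acc=0 shift=0
byte[2]=0x45 cont=0 payload=0x45: varint #2 complete (value=69); reset -> completed=2 acc=0 shift=0
byte[3]=0x27 cont=0 payload=0x27: varint #3 complete (value=39); reset -> completed=3 acc=0 shift=0
byte[4]=0xFE cont=1 payload=0x7E: acc |= 126<<0 -> completed=3 acc=126 shift=7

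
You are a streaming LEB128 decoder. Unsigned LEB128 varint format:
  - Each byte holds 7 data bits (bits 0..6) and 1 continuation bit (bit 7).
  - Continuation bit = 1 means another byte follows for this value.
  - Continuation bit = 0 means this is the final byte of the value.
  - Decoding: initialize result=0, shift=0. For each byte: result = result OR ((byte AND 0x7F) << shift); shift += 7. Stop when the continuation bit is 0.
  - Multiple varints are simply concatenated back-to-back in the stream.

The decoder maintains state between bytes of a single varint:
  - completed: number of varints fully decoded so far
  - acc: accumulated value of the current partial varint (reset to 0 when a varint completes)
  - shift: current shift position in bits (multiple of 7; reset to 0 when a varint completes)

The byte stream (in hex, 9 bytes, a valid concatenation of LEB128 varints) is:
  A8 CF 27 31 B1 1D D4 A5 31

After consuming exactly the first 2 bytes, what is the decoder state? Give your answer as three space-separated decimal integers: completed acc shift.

Answer: 0 10152 14

Derivation:
byte[0]=0xA8 cont=1 payload=0x28: acc |= 40<<0 -> completed=0 acc=40 shift=7
byte[1]=0xCF cont=1 payload=0x4F: acc |= 79<<7 -> completed=0 acc=10152 shift=14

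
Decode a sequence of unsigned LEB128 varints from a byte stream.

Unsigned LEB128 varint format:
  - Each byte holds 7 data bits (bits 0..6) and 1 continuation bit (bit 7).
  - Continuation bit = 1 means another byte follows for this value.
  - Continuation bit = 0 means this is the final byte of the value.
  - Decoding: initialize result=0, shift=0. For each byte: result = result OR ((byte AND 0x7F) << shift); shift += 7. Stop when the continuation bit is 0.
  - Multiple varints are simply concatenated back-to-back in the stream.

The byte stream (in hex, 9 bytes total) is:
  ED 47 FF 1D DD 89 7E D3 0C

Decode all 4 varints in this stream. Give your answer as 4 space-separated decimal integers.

Answer: 9197 3839 2065629 1619

Derivation:
  byte[0]=0xED cont=1 payload=0x6D=109: acc |= 109<<0 -> acc=109 shift=7
  byte[1]=0x47 cont=0 payload=0x47=71: acc |= 71<<7 -> acc=9197 shift=14 [end]
Varint 1: bytes[0:2] = ED 47 -> value 9197 (2 byte(s))
  byte[2]=0xFF cont=1 payload=0x7F=127: acc |= 127<<0 -> acc=127 shift=7
  byte[3]=0x1D cont=0 payload=0x1D=29: acc |= 29<<7 -> acc=3839 shift=14 [end]
Varint 2: bytes[2:4] = FF 1D -> value 3839 (2 byte(s))
  byte[4]=0xDD cont=1 payload=0x5D=93: acc |= 93<<0 -> acc=93 shift=7
  byte[5]=0x89 cont=1 payload=0x09=9: acc |= 9<<7 -> acc=1245 shift=14
  byte[6]=0x7E cont=0 payload=0x7E=126: acc |= 126<<14 -> acc=2065629 shift=21 [end]
Varint 3: bytes[4:7] = DD 89 7E -> value 2065629 (3 byte(s))
  byte[7]=0xD3 cont=1 payload=0x53=83: acc |= 83<<0 -> acc=83 shift=7
  byte[8]=0x0C cont=0 payload=0x0C=12: acc |= 12<<7 -> acc=1619 shift=14 [end]
Varint 4: bytes[7:9] = D3 0C -> value 1619 (2 byte(s))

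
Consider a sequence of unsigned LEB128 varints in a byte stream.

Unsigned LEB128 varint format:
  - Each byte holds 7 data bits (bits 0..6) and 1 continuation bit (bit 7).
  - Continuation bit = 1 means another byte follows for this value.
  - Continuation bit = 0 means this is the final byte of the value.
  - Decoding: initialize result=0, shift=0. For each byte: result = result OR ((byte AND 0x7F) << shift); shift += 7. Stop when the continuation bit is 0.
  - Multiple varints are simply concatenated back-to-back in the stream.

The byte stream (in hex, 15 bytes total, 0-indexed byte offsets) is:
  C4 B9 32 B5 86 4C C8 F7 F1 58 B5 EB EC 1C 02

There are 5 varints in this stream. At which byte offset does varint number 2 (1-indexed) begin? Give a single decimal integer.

  byte[0]=0xC4 cont=1 payload=0x44=68: acc |= 68<<0 -> acc=68 shift=7
  byte[1]=0xB9 cont=1 payload=0x39=57: acc |= 57<<7 -> acc=7364 shift=14
  byte[2]=0x32 cont=0 payload=0x32=50: acc |= 50<<14 -> acc=826564 shift=21 [end]
Varint 1: bytes[0:3] = C4 B9 32 -> value 826564 (3 byte(s))
  byte[3]=0xB5 cont=1 payload=0x35=53: acc |= 53<<0 -> acc=53 shift=7
  byte[4]=0x86 cont=1 payload=0x06=6: acc |= 6<<7 -> acc=821 shift=14
  byte[5]=0x4C cont=0 payload=0x4C=76: acc |= 76<<14 -> acc=1246005 shift=21 [end]
Varint 2: bytes[3:6] = B5 86 4C -> value 1246005 (3 byte(s))
  byte[6]=0xC8 cont=1 payload=0x48=72: acc |= 72<<0 -> acc=72 shift=7
  byte[7]=0xF7 cont=1 payload=0x77=119: acc |= 119<<7 -> acc=15304 shift=14
  byte[8]=0xF1 cont=1 payload=0x71=113: acc |= 113<<14 -> acc=1866696 shift=21
  byte[9]=0x58 cont=0 payload=0x58=88: acc |= 88<<21 -> acc=186416072 shift=28 [end]
Varint 3: bytes[6:10] = C8 F7 F1 58 -> value 186416072 (4 byte(s))
  byte[10]=0xB5 cont=1 payload=0x35=53: acc |= 53<<0 -> acc=53 shift=7
  byte[11]=0xEB cont=1 payload=0x6B=107: acc |= 107<<7 -> acc=13749 shift=14
  byte[12]=0xEC cont=1 payload=0x6C=108: acc |= 108<<14 -> acc=1783221 shift=21
  byte[13]=0x1C cont=0 payload=0x1C=28: acc |= 28<<21 -> acc=60503477 shift=28 [end]
Varint 4: bytes[10:14] = B5 EB EC 1C -> value 60503477 (4 byte(s))
  byte[14]=0x02 cont=0 payload=0x02=2: acc |= 2<<0 -> acc=2 shift=7 [end]
Varint 5: bytes[14:15] = 02 -> value 2 (1 byte(s))

Answer: 3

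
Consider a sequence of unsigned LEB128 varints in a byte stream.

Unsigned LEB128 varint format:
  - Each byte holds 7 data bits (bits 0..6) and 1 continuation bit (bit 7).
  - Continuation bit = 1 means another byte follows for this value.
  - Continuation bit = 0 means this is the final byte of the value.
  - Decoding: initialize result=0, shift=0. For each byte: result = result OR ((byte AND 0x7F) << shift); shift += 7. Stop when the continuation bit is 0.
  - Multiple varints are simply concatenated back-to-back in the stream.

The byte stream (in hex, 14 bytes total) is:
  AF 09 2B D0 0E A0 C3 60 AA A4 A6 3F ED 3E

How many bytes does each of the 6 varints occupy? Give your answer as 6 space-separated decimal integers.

Answer: 2 1 2 3 4 2

Derivation:
  byte[0]=0xAF cont=1 payload=0x2F=47: acc |= 47<<0 -> acc=47 shift=7
  byte[1]=0x09 cont=0 payload=0x09=9: acc |= 9<<7 -> acc=1199 shift=14 [end]
Varint 1: bytes[0:2] = AF 09 -> value 1199 (2 byte(s))
  byte[2]=0x2B cont=0 payload=0x2B=43: acc |= 43<<0 -> acc=43 shift=7 [end]
Varint 2: bytes[2:3] = 2B -> value 43 (1 byte(s))
  byte[3]=0xD0 cont=1 payload=0x50=80: acc |= 80<<0 -> acc=80 shift=7
  byte[4]=0x0E cont=0 payload=0x0E=14: acc |= 14<<7 -> acc=1872 shift=14 [end]
Varint 3: bytes[3:5] = D0 0E -> value 1872 (2 byte(s))
  byte[5]=0xA0 cont=1 payload=0x20=32: acc |= 32<<0 -> acc=32 shift=7
  byte[6]=0xC3 cont=1 payload=0x43=67: acc |= 67<<7 -> acc=8608 shift=14
  byte[7]=0x60 cont=0 payload=0x60=96: acc |= 96<<14 -> acc=1581472 shift=21 [end]
Varint 4: bytes[5:8] = A0 C3 60 -> value 1581472 (3 byte(s))
  byte[8]=0xAA cont=1 payload=0x2A=42: acc |= 42<<0 -> acc=42 shift=7
  byte[9]=0xA4 cont=1 payload=0x24=36: acc |= 36<<7 -> acc=4650 shift=14
  byte[10]=0xA6 cont=1 payload=0x26=38: acc |= 38<<14 -> acc=627242 shift=21
  byte[11]=0x3F cont=0 payload=0x3F=63: acc |= 63<<21 -> acc=132747818 shift=28 [end]
Varint 5: bytes[8:12] = AA A4 A6 3F -> value 132747818 (4 byte(s))
  byte[12]=0xED cont=1 payload=0x6D=109: acc |= 109<<0 -> acc=109 shift=7
  byte[13]=0x3E cont=0 payload=0x3E=62: acc |= 62<<7 -> acc=8045 shift=14 [end]
Varint 6: bytes[12:14] = ED 3E -> value 8045 (2 byte(s))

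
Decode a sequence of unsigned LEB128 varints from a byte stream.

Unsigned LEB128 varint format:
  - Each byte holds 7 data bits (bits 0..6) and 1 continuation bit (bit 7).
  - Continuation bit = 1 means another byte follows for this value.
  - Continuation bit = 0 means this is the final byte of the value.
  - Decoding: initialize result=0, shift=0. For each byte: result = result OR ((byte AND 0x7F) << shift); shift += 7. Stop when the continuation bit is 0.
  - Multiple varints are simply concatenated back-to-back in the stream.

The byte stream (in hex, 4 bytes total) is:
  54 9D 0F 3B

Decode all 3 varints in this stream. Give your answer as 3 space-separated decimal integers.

  byte[0]=0x54 cont=0 payload=0x54=84: acc |= 84<<0 -> acc=84 shift=7 [end]
Varint 1: bytes[0:1] = 54 -> value 84 (1 byte(s))
  byte[1]=0x9D cont=1 payload=0x1D=29: acc |= 29<<0 -> acc=29 shift=7
  byte[2]=0x0F cont=0 payload=0x0F=15: acc |= 15<<7 -> acc=1949 shift=14 [end]
Varint 2: bytes[1:3] = 9D 0F -> value 1949 (2 byte(s))
  byte[3]=0x3B cont=0 payload=0x3B=59: acc |= 59<<0 -> acc=59 shift=7 [end]
Varint 3: bytes[3:4] = 3B -> value 59 (1 byte(s))

Answer: 84 1949 59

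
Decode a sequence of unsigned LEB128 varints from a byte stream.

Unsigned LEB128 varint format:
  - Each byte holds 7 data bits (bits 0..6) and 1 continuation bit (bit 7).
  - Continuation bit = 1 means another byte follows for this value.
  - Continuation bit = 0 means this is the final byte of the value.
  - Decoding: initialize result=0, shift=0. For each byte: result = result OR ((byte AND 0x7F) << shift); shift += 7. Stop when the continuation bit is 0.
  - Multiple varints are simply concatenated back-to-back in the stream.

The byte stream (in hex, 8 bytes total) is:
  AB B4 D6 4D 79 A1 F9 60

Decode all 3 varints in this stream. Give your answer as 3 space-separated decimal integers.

Answer: 162896427 121 1588385

Derivation:
  byte[0]=0xAB cont=1 payload=0x2B=43: acc |= 43<<0 -> acc=43 shift=7
  byte[1]=0xB4 cont=1 payload=0x34=52: acc |= 52<<7 -> acc=6699 shift=14
  byte[2]=0xD6 cont=1 payload=0x56=86: acc |= 86<<14 -> acc=1415723 shift=21
  byte[3]=0x4D cont=0 payload=0x4D=77: acc |= 77<<21 -> acc=162896427 shift=28 [end]
Varint 1: bytes[0:4] = AB B4 D6 4D -> value 162896427 (4 byte(s))
  byte[4]=0x79 cont=0 payload=0x79=121: acc |= 121<<0 -> acc=121 shift=7 [end]
Varint 2: bytes[4:5] = 79 -> value 121 (1 byte(s))
  byte[5]=0xA1 cont=1 payload=0x21=33: acc |= 33<<0 -> acc=33 shift=7
  byte[6]=0xF9 cont=1 payload=0x79=121: acc |= 121<<7 -> acc=15521 shift=14
  byte[7]=0x60 cont=0 payload=0x60=96: acc |= 96<<14 -> acc=1588385 shift=21 [end]
Varint 3: bytes[5:8] = A1 F9 60 -> value 1588385 (3 byte(s))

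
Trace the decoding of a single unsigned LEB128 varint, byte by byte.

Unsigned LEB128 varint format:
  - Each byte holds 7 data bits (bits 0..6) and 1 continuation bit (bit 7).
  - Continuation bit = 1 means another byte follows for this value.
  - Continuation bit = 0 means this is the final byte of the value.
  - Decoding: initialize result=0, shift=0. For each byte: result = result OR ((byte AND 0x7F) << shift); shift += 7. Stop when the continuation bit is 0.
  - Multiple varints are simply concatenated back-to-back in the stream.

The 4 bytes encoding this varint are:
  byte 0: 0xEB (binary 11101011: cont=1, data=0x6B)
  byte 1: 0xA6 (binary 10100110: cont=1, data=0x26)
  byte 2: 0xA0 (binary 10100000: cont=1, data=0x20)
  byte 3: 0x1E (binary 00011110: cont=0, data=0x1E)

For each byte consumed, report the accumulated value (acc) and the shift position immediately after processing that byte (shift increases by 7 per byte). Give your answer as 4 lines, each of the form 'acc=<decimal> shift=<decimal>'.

Answer: acc=107 shift=7
acc=4971 shift=14
acc=529259 shift=21
acc=63443819 shift=28

Derivation:
byte 0=0xEB: payload=0x6B=107, contrib = 107<<0 = 107; acc -> 107, shift -> 7
byte 1=0xA6: payload=0x26=38, contrib = 38<<7 = 4864; acc -> 4971, shift -> 14
byte 2=0xA0: payload=0x20=32, contrib = 32<<14 = 524288; acc -> 529259, shift -> 21
byte 3=0x1E: payload=0x1E=30, contrib = 30<<21 = 62914560; acc -> 63443819, shift -> 28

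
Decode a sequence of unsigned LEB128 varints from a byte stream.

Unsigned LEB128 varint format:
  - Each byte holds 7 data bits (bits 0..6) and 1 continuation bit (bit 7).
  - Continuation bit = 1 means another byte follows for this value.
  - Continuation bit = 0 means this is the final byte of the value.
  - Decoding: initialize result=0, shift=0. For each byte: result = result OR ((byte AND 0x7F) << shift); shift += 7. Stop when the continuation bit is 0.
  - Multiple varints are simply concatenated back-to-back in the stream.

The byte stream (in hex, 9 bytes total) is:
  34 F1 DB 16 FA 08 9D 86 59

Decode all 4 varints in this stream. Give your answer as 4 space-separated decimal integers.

Answer: 52 372209 1146 1458973

Derivation:
  byte[0]=0x34 cont=0 payload=0x34=52: acc |= 52<<0 -> acc=52 shift=7 [end]
Varint 1: bytes[0:1] = 34 -> value 52 (1 byte(s))
  byte[1]=0xF1 cont=1 payload=0x71=113: acc |= 113<<0 -> acc=113 shift=7
  byte[2]=0xDB cont=1 payload=0x5B=91: acc |= 91<<7 -> acc=11761 shift=14
  byte[3]=0x16 cont=0 payload=0x16=22: acc |= 22<<14 -> acc=372209 shift=21 [end]
Varint 2: bytes[1:4] = F1 DB 16 -> value 372209 (3 byte(s))
  byte[4]=0xFA cont=1 payload=0x7A=122: acc |= 122<<0 -> acc=122 shift=7
  byte[5]=0x08 cont=0 payload=0x08=8: acc |= 8<<7 -> acc=1146 shift=14 [end]
Varint 3: bytes[4:6] = FA 08 -> value 1146 (2 byte(s))
  byte[6]=0x9D cont=1 payload=0x1D=29: acc |= 29<<0 -> acc=29 shift=7
  byte[7]=0x86 cont=1 payload=0x06=6: acc |= 6<<7 -> acc=797 shift=14
  byte[8]=0x59 cont=0 payload=0x59=89: acc |= 89<<14 -> acc=1458973 shift=21 [end]
Varint 4: bytes[6:9] = 9D 86 59 -> value 1458973 (3 byte(s))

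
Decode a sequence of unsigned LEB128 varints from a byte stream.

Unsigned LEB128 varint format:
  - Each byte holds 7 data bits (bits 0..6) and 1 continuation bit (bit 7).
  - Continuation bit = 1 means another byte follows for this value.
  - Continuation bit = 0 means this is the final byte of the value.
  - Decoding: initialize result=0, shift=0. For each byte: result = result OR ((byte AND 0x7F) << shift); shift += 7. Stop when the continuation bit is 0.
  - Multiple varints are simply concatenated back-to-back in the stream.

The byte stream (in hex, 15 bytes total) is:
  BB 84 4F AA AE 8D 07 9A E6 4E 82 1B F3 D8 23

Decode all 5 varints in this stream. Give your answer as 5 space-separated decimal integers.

  byte[0]=0xBB cont=1 payload=0x3B=59: acc |= 59<<0 -> acc=59 shift=7
  byte[1]=0x84 cont=1 payload=0x04=4: acc |= 4<<7 -> acc=571 shift=14
  byte[2]=0x4F cont=0 payload=0x4F=79: acc |= 79<<14 -> acc=1294907 shift=21 [end]
Varint 1: bytes[0:3] = BB 84 4F -> value 1294907 (3 byte(s))
  byte[3]=0xAA cont=1 payload=0x2A=42: acc |= 42<<0 -> acc=42 shift=7
  byte[4]=0xAE cont=1 payload=0x2E=46: acc |= 46<<7 -> acc=5930 shift=14
  byte[5]=0x8D cont=1 payload=0x0D=13: acc |= 13<<14 -> acc=218922 shift=21
  byte[6]=0x07 cont=0 payload=0x07=7: acc |= 7<<21 -> acc=14898986 shift=28 [end]
Varint 2: bytes[3:7] = AA AE 8D 07 -> value 14898986 (4 byte(s))
  byte[7]=0x9A cont=1 payload=0x1A=26: acc |= 26<<0 -> acc=26 shift=7
  byte[8]=0xE6 cont=1 payload=0x66=102: acc |= 102<<7 -> acc=13082 shift=14
  byte[9]=0x4E cont=0 payload=0x4E=78: acc |= 78<<14 -> acc=1291034 shift=21 [end]
Varint 3: bytes[7:10] = 9A E6 4E -> value 1291034 (3 byte(s))
  byte[10]=0x82 cont=1 payload=0x02=2: acc |= 2<<0 -> acc=2 shift=7
  byte[11]=0x1B cont=0 payload=0x1B=27: acc |= 27<<7 -> acc=3458 shift=14 [end]
Varint 4: bytes[10:12] = 82 1B -> value 3458 (2 byte(s))
  byte[12]=0xF3 cont=1 payload=0x73=115: acc |= 115<<0 -> acc=115 shift=7
  byte[13]=0xD8 cont=1 payload=0x58=88: acc |= 88<<7 -> acc=11379 shift=14
  byte[14]=0x23 cont=0 payload=0x23=35: acc |= 35<<14 -> acc=584819 shift=21 [end]
Varint 5: bytes[12:15] = F3 D8 23 -> value 584819 (3 byte(s))

Answer: 1294907 14898986 1291034 3458 584819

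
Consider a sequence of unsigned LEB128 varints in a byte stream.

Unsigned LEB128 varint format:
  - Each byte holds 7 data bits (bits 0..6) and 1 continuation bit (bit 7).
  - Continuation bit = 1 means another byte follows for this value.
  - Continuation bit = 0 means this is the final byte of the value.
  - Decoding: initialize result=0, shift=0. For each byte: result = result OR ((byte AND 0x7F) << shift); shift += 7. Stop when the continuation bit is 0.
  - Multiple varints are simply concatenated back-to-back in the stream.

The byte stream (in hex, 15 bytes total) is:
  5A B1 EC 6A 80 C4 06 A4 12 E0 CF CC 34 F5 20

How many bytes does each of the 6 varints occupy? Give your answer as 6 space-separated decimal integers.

  byte[0]=0x5A cont=0 payload=0x5A=90: acc |= 90<<0 -> acc=90 shift=7 [end]
Varint 1: bytes[0:1] = 5A -> value 90 (1 byte(s))
  byte[1]=0xB1 cont=1 payload=0x31=49: acc |= 49<<0 -> acc=49 shift=7
  byte[2]=0xEC cont=1 payload=0x6C=108: acc |= 108<<7 -> acc=13873 shift=14
  byte[3]=0x6A cont=0 payload=0x6A=106: acc |= 106<<14 -> acc=1750577 shift=21 [end]
Varint 2: bytes[1:4] = B1 EC 6A -> value 1750577 (3 byte(s))
  byte[4]=0x80 cont=1 payload=0x00=0: acc |= 0<<0 -> acc=0 shift=7
  byte[5]=0xC4 cont=1 payload=0x44=68: acc |= 68<<7 -> acc=8704 shift=14
  byte[6]=0x06 cont=0 payload=0x06=6: acc |= 6<<14 -> acc=107008 shift=21 [end]
Varint 3: bytes[4:7] = 80 C4 06 -> value 107008 (3 byte(s))
  byte[7]=0xA4 cont=1 payload=0x24=36: acc |= 36<<0 -> acc=36 shift=7
  byte[8]=0x12 cont=0 payload=0x12=18: acc |= 18<<7 -> acc=2340 shift=14 [end]
Varint 4: bytes[7:9] = A4 12 -> value 2340 (2 byte(s))
  byte[9]=0xE0 cont=1 payload=0x60=96: acc |= 96<<0 -> acc=96 shift=7
  byte[10]=0xCF cont=1 payload=0x4F=79: acc |= 79<<7 -> acc=10208 shift=14
  byte[11]=0xCC cont=1 payload=0x4C=76: acc |= 76<<14 -> acc=1255392 shift=21
  byte[12]=0x34 cont=0 payload=0x34=52: acc |= 52<<21 -> acc=110307296 shift=28 [end]
Varint 5: bytes[9:13] = E0 CF CC 34 -> value 110307296 (4 byte(s))
  byte[13]=0xF5 cont=1 payload=0x75=117: acc |= 117<<0 -> acc=117 shift=7
  byte[14]=0x20 cont=0 payload=0x20=32: acc |= 32<<7 -> acc=4213 shift=14 [end]
Varint 6: bytes[13:15] = F5 20 -> value 4213 (2 byte(s))

Answer: 1 3 3 2 4 2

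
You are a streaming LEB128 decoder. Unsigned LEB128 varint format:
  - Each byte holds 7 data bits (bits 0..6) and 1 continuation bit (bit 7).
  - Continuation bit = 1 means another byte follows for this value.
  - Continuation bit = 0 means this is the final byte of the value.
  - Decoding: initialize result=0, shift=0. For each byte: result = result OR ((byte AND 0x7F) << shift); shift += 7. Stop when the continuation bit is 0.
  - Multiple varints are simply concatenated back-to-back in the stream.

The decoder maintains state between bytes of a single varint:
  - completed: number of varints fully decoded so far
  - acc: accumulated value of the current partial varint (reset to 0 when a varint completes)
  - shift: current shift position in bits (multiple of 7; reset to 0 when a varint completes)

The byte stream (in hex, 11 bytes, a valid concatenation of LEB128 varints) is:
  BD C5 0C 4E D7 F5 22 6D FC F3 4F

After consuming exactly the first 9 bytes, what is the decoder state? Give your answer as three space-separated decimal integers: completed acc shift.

Answer: 4 124 7

Derivation:
byte[0]=0xBD cont=1 payload=0x3D: acc |= 61<<0 -> completed=0 acc=61 shift=7
byte[1]=0xC5 cont=1 payload=0x45: acc |= 69<<7 -> completed=0 acc=8893 shift=14
byte[2]=0x0C cont=0 payload=0x0C: varint #1 complete (value=205501); reset -> completed=1 acc=0 shift=0
byte[3]=0x4E cont=0 payload=0x4E: varint #2 complete (value=78); reset -> completed=2 acc=0 shift=0
byte[4]=0xD7 cont=1 payload=0x57: acc |= 87<<0 -> completed=2 acc=87 shift=7
byte[5]=0xF5 cont=1 payload=0x75: acc |= 117<<7 -> completed=2 acc=15063 shift=14
byte[6]=0x22 cont=0 payload=0x22: varint #3 complete (value=572119); reset -> completed=3 acc=0 shift=0
byte[7]=0x6D cont=0 payload=0x6D: varint #4 complete (value=109); reset -> completed=4 acc=0 shift=0
byte[8]=0xFC cont=1 payload=0x7C: acc |= 124<<0 -> completed=4 acc=124 shift=7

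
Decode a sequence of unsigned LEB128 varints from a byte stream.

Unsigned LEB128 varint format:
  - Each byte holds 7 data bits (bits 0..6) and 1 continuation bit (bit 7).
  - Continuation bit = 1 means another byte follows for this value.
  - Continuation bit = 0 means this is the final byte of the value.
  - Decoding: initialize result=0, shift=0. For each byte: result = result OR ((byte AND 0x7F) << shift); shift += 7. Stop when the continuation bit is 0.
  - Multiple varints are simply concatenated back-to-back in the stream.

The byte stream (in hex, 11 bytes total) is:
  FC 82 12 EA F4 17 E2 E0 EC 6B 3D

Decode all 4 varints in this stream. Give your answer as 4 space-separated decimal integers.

  byte[0]=0xFC cont=1 payload=0x7C=124: acc |= 124<<0 -> acc=124 shift=7
  byte[1]=0x82 cont=1 payload=0x02=2: acc |= 2<<7 -> acc=380 shift=14
  byte[2]=0x12 cont=0 payload=0x12=18: acc |= 18<<14 -> acc=295292 shift=21 [end]
Varint 1: bytes[0:3] = FC 82 12 -> value 295292 (3 byte(s))
  byte[3]=0xEA cont=1 payload=0x6A=106: acc |= 106<<0 -> acc=106 shift=7
  byte[4]=0xF4 cont=1 payload=0x74=116: acc |= 116<<7 -> acc=14954 shift=14
  byte[5]=0x17 cont=0 payload=0x17=23: acc |= 23<<14 -> acc=391786 shift=21 [end]
Varint 2: bytes[3:6] = EA F4 17 -> value 391786 (3 byte(s))
  byte[6]=0xE2 cont=1 payload=0x62=98: acc |= 98<<0 -> acc=98 shift=7
  byte[7]=0xE0 cont=1 payload=0x60=96: acc |= 96<<7 -> acc=12386 shift=14
  byte[8]=0xEC cont=1 payload=0x6C=108: acc |= 108<<14 -> acc=1781858 shift=21
  byte[9]=0x6B cont=0 payload=0x6B=107: acc |= 107<<21 -> acc=226177122 shift=28 [end]
Varint 3: bytes[6:10] = E2 E0 EC 6B -> value 226177122 (4 byte(s))
  byte[10]=0x3D cont=0 payload=0x3D=61: acc |= 61<<0 -> acc=61 shift=7 [end]
Varint 4: bytes[10:11] = 3D -> value 61 (1 byte(s))

Answer: 295292 391786 226177122 61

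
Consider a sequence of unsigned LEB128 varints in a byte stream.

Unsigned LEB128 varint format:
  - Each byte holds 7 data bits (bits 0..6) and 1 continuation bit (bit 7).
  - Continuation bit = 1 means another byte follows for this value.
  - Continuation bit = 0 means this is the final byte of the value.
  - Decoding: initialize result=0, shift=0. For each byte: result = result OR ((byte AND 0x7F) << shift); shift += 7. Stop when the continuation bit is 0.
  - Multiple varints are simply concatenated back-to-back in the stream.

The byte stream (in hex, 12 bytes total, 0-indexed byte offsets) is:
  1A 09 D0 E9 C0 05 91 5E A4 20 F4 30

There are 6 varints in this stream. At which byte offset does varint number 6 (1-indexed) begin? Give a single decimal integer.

  byte[0]=0x1A cont=0 payload=0x1A=26: acc |= 26<<0 -> acc=26 shift=7 [end]
Varint 1: bytes[0:1] = 1A -> value 26 (1 byte(s))
  byte[1]=0x09 cont=0 payload=0x09=9: acc |= 9<<0 -> acc=9 shift=7 [end]
Varint 2: bytes[1:2] = 09 -> value 9 (1 byte(s))
  byte[2]=0xD0 cont=1 payload=0x50=80: acc |= 80<<0 -> acc=80 shift=7
  byte[3]=0xE9 cont=1 payload=0x69=105: acc |= 105<<7 -> acc=13520 shift=14
  byte[4]=0xC0 cont=1 payload=0x40=64: acc |= 64<<14 -> acc=1062096 shift=21
  byte[5]=0x05 cont=0 payload=0x05=5: acc |= 5<<21 -> acc=11547856 shift=28 [end]
Varint 3: bytes[2:6] = D0 E9 C0 05 -> value 11547856 (4 byte(s))
  byte[6]=0x91 cont=1 payload=0x11=17: acc |= 17<<0 -> acc=17 shift=7
  byte[7]=0x5E cont=0 payload=0x5E=94: acc |= 94<<7 -> acc=12049 shift=14 [end]
Varint 4: bytes[6:8] = 91 5E -> value 12049 (2 byte(s))
  byte[8]=0xA4 cont=1 payload=0x24=36: acc |= 36<<0 -> acc=36 shift=7
  byte[9]=0x20 cont=0 payload=0x20=32: acc |= 32<<7 -> acc=4132 shift=14 [end]
Varint 5: bytes[8:10] = A4 20 -> value 4132 (2 byte(s))
  byte[10]=0xF4 cont=1 payload=0x74=116: acc |= 116<<0 -> acc=116 shift=7
  byte[11]=0x30 cont=0 payload=0x30=48: acc |= 48<<7 -> acc=6260 shift=14 [end]
Varint 6: bytes[10:12] = F4 30 -> value 6260 (2 byte(s))

Answer: 10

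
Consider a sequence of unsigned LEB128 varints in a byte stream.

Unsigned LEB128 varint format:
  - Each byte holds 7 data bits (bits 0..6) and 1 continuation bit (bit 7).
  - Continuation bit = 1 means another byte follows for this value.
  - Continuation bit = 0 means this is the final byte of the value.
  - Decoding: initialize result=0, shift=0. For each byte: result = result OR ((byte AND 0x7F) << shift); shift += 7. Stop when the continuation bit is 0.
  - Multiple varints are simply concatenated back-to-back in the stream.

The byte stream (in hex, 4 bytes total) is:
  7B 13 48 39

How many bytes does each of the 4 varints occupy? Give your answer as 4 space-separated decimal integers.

  byte[0]=0x7B cont=0 payload=0x7B=123: acc |= 123<<0 -> acc=123 shift=7 [end]
Varint 1: bytes[0:1] = 7B -> value 123 (1 byte(s))
  byte[1]=0x13 cont=0 payload=0x13=19: acc |= 19<<0 -> acc=19 shift=7 [end]
Varint 2: bytes[1:2] = 13 -> value 19 (1 byte(s))
  byte[2]=0x48 cont=0 payload=0x48=72: acc |= 72<<0 -> acc=72 shift=7 [end]
Varint 3: bytes[2:3] = 48 -> value 72 (1 byte(s))
  byte[3]=0x39 cont=0 payload=0x39=57: acc |= 57<<0 -> acc=57 shift=7 [end]
Varint 4: bytes[3:4] = 39 -> value 57 (1 byte(s))

Answer: 1 1 1 1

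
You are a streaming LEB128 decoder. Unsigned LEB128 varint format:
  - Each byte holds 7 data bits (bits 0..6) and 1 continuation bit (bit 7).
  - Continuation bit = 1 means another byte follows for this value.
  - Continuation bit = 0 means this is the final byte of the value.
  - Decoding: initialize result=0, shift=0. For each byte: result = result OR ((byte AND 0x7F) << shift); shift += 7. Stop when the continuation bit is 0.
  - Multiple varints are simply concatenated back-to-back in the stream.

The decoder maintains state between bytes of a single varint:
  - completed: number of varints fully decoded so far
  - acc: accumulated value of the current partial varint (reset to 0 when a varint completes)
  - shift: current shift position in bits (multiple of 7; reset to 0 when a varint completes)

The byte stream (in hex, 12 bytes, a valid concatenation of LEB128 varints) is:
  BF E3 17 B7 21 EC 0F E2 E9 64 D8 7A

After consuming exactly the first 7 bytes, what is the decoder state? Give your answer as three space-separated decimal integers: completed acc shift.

Answer: 3 0 0

Derivation:
byte[0]=0xBF cont=1 payload=0x3F: acc |= 63<<0 -> completed=0 acc=63 shift=7
byte[1]=0xE3 cont=1 payload=0x63: acc |= 99<<7 -> completed=0 acc=12735 shift=14
byte[2]=0x17 cont=0 payload=0x17: varint #1 complete (value=389567); reset -> completed=1 acc=0 shift=0
byte[3]=0xB7 cont=1 payload=0x37: acc |= 55<<0 -> completed=1 acc=55 shift=7
byte[4]=0x21 cont=0 payload=0x21: varint #2 complete (value=4279); reset -> completed=2 acc=0 shift=0
byte[5]=0xEC cont=1 payload=0x6C: acc |= 108<<0 -> completed=2 acc=108 shift=7
byte[6]=0x0F cont=0 payload=0x0F: varint #3 complete (value=2028); reset -> completed=3 acc=0 shift=0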